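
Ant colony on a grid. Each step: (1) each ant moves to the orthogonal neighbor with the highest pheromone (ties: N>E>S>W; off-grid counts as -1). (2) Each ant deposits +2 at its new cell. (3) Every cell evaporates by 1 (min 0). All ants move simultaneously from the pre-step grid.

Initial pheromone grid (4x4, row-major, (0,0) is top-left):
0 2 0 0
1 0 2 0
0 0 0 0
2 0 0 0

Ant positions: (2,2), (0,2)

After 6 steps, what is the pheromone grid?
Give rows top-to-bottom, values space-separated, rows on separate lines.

After step 1: ants at (1,2),(1,2)
  0 1 0 0
  0 0 5 0
  0 0 0 0
  1 0 0 0
After step 2: ants at (0,2),(0,2)
  0 0 3 0
  0 0 4 0
  0 0 0 0
  0 0 0 0
After step 3: ants at (1,2),(1,2)
  0 0 2 0
  0 0 7 0
  0 0 0 0
  0 0 0 0
After step 4: ants at (0,2),(0,2)
  0 0 5 0
  0 0 6 0
  0 0 0 0
  0 0 0 0
After step 5: ants at (1,2),(1,2)
  0 0 4 0
  0 0 9 0
  0 0 0 0
  0 0 0 0
After step 6: ants at (0,2),(0,2)
  0 0 7 0
  0 0 8 0
  0 0 0 0
  0 0 0 0

0 0 7 0
0 0 8 0
0 0 0 0
0 0 0 0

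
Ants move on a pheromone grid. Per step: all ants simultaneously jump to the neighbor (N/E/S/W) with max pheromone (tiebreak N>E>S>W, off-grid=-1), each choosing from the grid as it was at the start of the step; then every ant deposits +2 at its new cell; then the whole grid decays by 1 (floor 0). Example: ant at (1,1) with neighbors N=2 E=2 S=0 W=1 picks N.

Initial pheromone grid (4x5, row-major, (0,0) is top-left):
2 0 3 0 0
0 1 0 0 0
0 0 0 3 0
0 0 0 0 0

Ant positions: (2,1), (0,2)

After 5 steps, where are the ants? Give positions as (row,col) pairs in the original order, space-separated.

Step 1: ant0:(2,1)->N->(1,1) | ant1:(0,2)->E->(0,3)
  grid max=2 at (0,2)
Step 2: ant0:(1,1)->N->(0,1) | ant1:(0,3)->W->(0,2)
  grid max=3 at (0,2)
Step 3: ant0:(0,1)->E->(0,2) | ant1:(0,2)->W->(0,1)
  grid max=4 at (0,2)
Step 4: ant0:(0,2)->W->(0,1) | ant1:(0,1)->E->(0,2)
  grid max=5 at (0,2)
Step 5: ant0:(0,1)->E->(0,2) | ant1:(0,2)->W->(0,1)
  grid max=6 at (0,2)

(0,2) (0,1)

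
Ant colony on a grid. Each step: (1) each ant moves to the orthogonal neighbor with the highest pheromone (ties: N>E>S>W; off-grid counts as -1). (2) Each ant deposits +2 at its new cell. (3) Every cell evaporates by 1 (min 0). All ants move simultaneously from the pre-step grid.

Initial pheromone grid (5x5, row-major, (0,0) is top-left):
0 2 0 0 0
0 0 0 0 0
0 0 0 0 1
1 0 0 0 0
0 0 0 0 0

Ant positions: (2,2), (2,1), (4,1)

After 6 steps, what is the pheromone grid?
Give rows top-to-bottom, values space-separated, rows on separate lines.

After step 1: ants at (1,2),(1,1),(3,1)
  0 1 0 0 0
  0 1 1 0 0
  0 0 0 0 0
  0 1 0 0 0
  0 0 0 0 0
After step 2: ants at (1,1),(0,1),(2,1)
  0 2 0 0 0
  0 2 0 0 0
  0 1 0 0 0
  0 0 0 0 0
  0 0 0 0 0
After step 3: ants at (0,1),(1,1),(1,1)
  0 3 0 0 0
  0 5 0 0 0
  0 0 0 0 0
  0 0 0 0 0
  0 0 0 0 0
After step 4: ants at (1,1),(0,1),(0,1)
  0 6 0 0 0
  0 6 0 0 0
  0 0 0 0 0
  0 0 0 0 0
  0 0 0 0 0
After step 5: ants at (0,1),(1,1),(1,1)
  0 7 0 0 0
  0 9 0 0 0
  0 0 0 0 0
  0 0 0 0 0
  0 0 0 0 0
After step 6: ants at (1,1),(0,1),(0,1)
  0 10 0 0 0
  0 10 0 0 0
  0 0 0 0 0
  0 0 0 0 0
  0 0 0 0 0

0 10 0 0 0
0 10 0 0 0
0 0 0 0 0
0 0 0 0 0
0 0 0 0 0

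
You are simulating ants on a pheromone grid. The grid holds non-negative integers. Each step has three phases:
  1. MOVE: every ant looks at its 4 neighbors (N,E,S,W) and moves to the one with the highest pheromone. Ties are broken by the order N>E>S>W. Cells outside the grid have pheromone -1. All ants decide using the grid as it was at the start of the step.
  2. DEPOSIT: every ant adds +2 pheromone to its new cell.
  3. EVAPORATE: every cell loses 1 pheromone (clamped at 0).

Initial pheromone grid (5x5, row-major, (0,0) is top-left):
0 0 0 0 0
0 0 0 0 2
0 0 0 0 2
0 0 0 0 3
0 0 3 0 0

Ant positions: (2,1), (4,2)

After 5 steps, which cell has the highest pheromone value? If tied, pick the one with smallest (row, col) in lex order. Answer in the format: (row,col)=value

Answer: (4,2)=2

Derivation:
Step 1: ant0:(2,1)->N->(1,1) | ant1:(4,2)->N->(3,2)
  grid max=2 at (3,4)
Step 2: ant0:(1,1)->N->(0,1) | ant1:(3,2)->S->(4,2)
  grid max=3 at (4,2)
Step 3: ant0:(0,1)->E->(0,2) | ant1:(4,2)->N->(3,2)
  grid max=2 at (4,2)
Step 4: ant0:(0,2)->E->(0,3) | ant1:(3,2)->S->(4,2)
  grid max=3 at (4,2)
Step 5: ant0:(0,3)->E->(0,4) | ant1:(4,2)->N->(3,2)
  grid max=2 at (4,2)
Final grid:
  0 0 0 0 1
  0 0 0 0 0
  0 0 0 0 0
  0 0 1 0 0
  0 0 2 0 0
Max pheromone 2 at (4,2)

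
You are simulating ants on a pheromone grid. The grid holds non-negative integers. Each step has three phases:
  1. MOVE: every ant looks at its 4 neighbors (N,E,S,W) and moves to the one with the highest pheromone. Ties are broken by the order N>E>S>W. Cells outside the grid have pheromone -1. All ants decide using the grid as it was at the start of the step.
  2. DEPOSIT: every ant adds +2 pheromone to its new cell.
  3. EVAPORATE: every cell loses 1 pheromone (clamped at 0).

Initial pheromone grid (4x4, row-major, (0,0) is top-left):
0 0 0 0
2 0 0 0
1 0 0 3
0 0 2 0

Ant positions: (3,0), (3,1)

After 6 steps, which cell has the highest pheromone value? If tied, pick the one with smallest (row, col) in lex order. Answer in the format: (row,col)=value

Step 1: ant0:(3,0)->N->(2,0) | ant1:(3,1)->E->(3,2)
  grid max=3 at (3,2)
Step 2: ant0:(2,0)->N->(1,0) | ant1:(3,2)->N->(2,2)
  grid max=2 at (1,0)
Step 3: ant0:(1,0)->S->(2,0) | ant1:(2,2)->S->(3,2)
  grid max=3 at (3,2)
Step 4: ant0:(2,0)->N->(1,0) | ant1:(3,2)->N->(2,2)
  grid max=2 at (1,0)
Step 5: ant0:(1,0)->S->(2,0) | ant1:(2,2)->S->(3,2)
  grid max=3 at (3,2)
Step 6: ant0:(2,0)->N->(1,0) | ant1:(3,2)->N->(2,2)
  grid max=2 at (1,0)
Final grid:
  0 0 0 0
  2 0 0 0
  1 0 1 0
  0 0 2 0
Max pheromone 2 at (1,0)

Answer: (1,0)=2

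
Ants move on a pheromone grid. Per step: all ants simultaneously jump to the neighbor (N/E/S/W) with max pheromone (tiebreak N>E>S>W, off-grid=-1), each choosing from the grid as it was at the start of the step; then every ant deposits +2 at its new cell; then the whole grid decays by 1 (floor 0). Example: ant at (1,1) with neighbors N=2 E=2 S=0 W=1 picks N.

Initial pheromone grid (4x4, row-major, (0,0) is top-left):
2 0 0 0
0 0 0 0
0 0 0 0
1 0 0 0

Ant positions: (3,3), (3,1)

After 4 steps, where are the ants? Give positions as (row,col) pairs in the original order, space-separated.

Step 1: ant0:(3,3)->N->(2,3) | ant1:(3,1)->W->(3,0)
  grid max=2 at (3,0)
Step 2: ant0:(2,3)->N->(1,3) | ant1:(3,0)->N->(2,0)
  grid max=1 at (1,3)
Step 3: ant0:(1,3)->N->(0,3) | ant1:(2,0)->S->(3,0)
  grid max=2 at (3,0)
Step 4: ant0:(0,3)->S->(1,3) | ant1:(3,0)->N->(2,0)
  grid max=1 at (1,3)

(1,3) (2,0)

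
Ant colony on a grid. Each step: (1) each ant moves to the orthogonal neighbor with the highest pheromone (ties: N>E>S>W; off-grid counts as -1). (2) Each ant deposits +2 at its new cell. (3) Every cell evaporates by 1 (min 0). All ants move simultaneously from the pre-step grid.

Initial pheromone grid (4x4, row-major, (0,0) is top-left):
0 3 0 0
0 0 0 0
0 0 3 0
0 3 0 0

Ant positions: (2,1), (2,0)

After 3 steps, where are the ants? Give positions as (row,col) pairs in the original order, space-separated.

Step 1: ant0:(2,1)->E->(2,2) | ant1:(2,0)->N->(1,0)
  grid max=4 at (2,2)
Step 2: ant0:(2,2)->N->(1,2) | ant1:(1,0)->N->(0,0)
  grid max=3 at (2,2)
Step 3: ant0:(1,2)->S->(2,2) | ant1:(0,0)->E->(0,1)
  grid max=4 at (2,2)

(2,2) (0,1)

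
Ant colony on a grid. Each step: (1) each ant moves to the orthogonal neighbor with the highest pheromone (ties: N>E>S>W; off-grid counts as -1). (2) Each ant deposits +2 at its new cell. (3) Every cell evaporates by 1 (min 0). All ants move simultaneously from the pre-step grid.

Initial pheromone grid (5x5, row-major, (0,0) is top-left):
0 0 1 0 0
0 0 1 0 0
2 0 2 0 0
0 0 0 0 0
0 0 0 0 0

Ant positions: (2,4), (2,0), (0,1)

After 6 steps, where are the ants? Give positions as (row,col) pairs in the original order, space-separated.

Step 1: ant0:(2,4)->N->(1,4) | ant1:(2,0)->N->(1,0) | ant2:(0,1)->E->(0,2)
  grid max=2 at (0,2)
Step 2: ant0:(1,4)->N->(0,4) | ant1:(1,0)->S->(2,0) | ant2:(0,2)->E->(0,3)
  grid max=2 at (2,0)
Step 3: ant0:(0,4)->W->(0,3) | ant1:(2,0)->N->(1,0) | ant2:(0,3)->E->(0,4)
  grid max=2 at (0,3)
Step 4: ant0:(0,3)->E->(0,4) | ant1:(1,0)->S->(2,0) | ant2:(0,4)->W->(0,3)
  grid max=3 at (0,3)
Step 5: ant0:(0,4)->W->(0,3) | ant1:(2,0)->N->(1,0) | ant2:(0,3)->E->(0,4)
  grid max=4 at (0,3)
Step 6: ant0:(0,3)->E->(0,4) | ant1:(1,0)->S->(2,0) | ant2:(0,4)->W->(0,3)
  grid max=5 at (0,3)

(0,4) (2,0) (0,3)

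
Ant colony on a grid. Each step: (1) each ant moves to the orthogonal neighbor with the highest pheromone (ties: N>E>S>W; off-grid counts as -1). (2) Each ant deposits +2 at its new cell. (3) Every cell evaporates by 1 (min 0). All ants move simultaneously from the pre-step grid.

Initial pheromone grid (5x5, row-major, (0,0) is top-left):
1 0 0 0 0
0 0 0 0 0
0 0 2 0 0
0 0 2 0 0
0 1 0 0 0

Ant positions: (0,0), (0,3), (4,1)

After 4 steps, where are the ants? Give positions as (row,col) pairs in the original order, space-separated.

Step 1: ant0:(0,0)->E->(0,1) | ant1:(0,3)->E->(0,4) | ant2:(4,1)->N->(3,1)
  grid max=1 at (0,1)
Step 2: ant0:(0,1)->E->(0,2) | ant1:(0,4)->S->(1,4) | ant2:(3,1)->E->(3,2)
  grid max=2 at (3,2)
Step 3: ant0:(0,2)->E->(0,3) | ant1:(1,4)->N->(0,4) | ant2:(3,2)->N->(2,2)
  grid max=1 at (0,3)
Step 4: ant0:(0,3)->E->(0,4) | ant1:(0,4)->W->(0,3) | ant2:(2,2)->S->(3,2)
  grid max=2 at (0,3)

(0,4) (0,3) (3,2)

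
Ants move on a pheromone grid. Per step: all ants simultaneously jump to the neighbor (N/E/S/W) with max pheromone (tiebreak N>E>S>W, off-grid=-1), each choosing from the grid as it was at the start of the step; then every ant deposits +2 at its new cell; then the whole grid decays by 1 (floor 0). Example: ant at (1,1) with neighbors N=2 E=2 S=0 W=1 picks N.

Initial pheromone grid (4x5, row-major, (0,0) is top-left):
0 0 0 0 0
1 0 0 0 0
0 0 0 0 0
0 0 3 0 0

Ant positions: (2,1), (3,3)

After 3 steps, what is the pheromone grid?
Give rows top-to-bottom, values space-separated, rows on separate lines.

After step 1: ants at (1,1),(3,2)
  0 0 0 0 0
  0 1 0 0 0
  0 0 0 0 0
  0 0 4 0 0
After step 2: ants at (0,1),(2,2)
  0 1 0 0 0
  0 0 0 0 0
  0 0 1 0 0
  0 0 3 0 0
After step 3: ants at (0,2),(3,2)
  0 0 1 0 0
  0 0 0 0 0
  0 0 0 0 0
  0 0 4 0 0

0 0 1 0 0
0 0 0 0 0
0 0 0 0 0
0 0 4 0 0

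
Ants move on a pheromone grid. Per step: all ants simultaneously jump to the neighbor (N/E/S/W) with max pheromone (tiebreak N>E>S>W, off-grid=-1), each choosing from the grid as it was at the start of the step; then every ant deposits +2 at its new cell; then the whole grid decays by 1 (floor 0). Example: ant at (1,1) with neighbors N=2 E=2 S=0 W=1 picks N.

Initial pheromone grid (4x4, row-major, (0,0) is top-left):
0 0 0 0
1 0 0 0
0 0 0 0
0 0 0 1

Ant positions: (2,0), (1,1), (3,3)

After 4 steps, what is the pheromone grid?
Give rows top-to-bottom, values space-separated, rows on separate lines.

After step 1: ants at (1,0),(1,0),(2,3)
  0 0 0 0
  4 0 0 0
  0 0 0 1
  0 0 0 0
After step 2: ants at (0,0),(0,0),(1,3)
  3 0 0 0
  3 0 0 1
  0 0 0 0
  0 0 0 0
After step 3: ants at (1,0),(1,0),(0,3)
  2 0 0 1
  6 0 0 0
  0 0 0 0
  0 0 0 0
After step 4: ants at (0,0),(0,0),(1,3)
  5 0 0 0
  5 0 0 1
  0 0 0 0
  0 0 0 0

5 0 0 0
5 0 0 1
0 0 0 0
0 0 0 0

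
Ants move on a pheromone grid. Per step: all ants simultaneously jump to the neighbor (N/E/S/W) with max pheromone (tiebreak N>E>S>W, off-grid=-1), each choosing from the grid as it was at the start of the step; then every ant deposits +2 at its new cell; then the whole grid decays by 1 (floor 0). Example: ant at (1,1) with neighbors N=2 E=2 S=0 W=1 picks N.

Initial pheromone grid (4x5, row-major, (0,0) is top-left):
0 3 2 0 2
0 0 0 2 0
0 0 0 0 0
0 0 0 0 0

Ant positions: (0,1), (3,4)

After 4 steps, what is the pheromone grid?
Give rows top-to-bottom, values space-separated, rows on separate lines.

After step 1: ants at (0,2),(2,4)
  0 2 3 0 1
  0 0 0 1 0
  0 0 0 0 1
  0 0 0 0 0
After step 2: ants at (0,1),(1,4)
  0 3 2 0 0
  0 0 0 0 1
  0 0 0 0 0
  0 0 0 0 0
After step 3: ants at (0,2),(0,4)
  0 2 3 0 1
  0 0 0 0 0
  0 0 0 0 0
  0 0 0 0 0
After step 4: ants at (0,1),(1,4)
  0 3 2 0 0
  0 0 0 0 1
  0 0 0 0 0
  0 0 0 0 0

0 3 2 0 0
0 0 0 0 1
0 0 0 0 0
0 0 0 0 0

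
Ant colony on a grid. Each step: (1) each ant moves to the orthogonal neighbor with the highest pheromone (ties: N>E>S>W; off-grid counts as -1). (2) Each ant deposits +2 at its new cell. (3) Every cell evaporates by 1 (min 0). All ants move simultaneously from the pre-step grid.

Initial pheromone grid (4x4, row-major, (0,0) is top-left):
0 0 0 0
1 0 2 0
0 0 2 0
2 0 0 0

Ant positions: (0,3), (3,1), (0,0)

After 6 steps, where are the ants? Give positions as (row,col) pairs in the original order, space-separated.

Step 1: ant0:(0,3)->S->(1,3) | ant1:(3,1)->W->(3,0) | ant2:(0,0)->S->(1,0)
  grid max=3 at (3,0)
Step 2: ant0:(1,3)->W->(1,2) | ant1:(3,0)->N->(2,0) | ant2:(1,0)->N->(0,0)
  grid max=2 at (1,2)
Step 3: ant0:(1,2)->N->(0,2) | ant1:(2,0)->S->(3,0) | ant2:(0,0)->S->(1,0)
  grid max=3 at (3,0)
Step 4: ant0:(0,2)->S->(1,2) | ant1:(3,0)->N->(2,0) | ant2:(1,0)->N->(0,0)
  grid max=2 at (1,2)
Step 5: ant0:(1,2)->N->(0,2) | ant1:(2,0)->S->(3,0) | ant2:(0,0)->S->(1,0)
  grid max=3 at (3,0)
Step 6: ant0:(0,2)->S->(1,2) | ant1:(3,0)->N->(2,0) | ant2:(1,0)->N->(0,0)
  grid max=2 at (1,2)

(1,2) (2,0) (0,0)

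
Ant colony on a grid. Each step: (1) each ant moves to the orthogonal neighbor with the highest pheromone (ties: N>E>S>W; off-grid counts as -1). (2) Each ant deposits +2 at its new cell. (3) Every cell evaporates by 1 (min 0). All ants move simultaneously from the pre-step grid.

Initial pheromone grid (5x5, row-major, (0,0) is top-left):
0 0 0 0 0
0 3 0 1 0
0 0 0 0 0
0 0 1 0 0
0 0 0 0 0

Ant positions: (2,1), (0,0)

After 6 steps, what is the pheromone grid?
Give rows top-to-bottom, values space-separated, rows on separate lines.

After step 1: ants at (1,1),(0,1)
  0 1 0 0 0
  0 4 0 0 0
  0 0 0 0 0
  0 0 0 0 0
  0 0 0 0 0
After step 2: ants at (0,1),(1,1)
  0 2 0 0 0
  0 5 0 0 0
  0 0 0 0 0
  0 0 0 0 0
  0 0 0 0 0
After step 3: ants at (1,1),(0,1)
  0 3 0 0 0
  0 6 0 0 0
  0 0 0 0 0
  0 0 0 0 0
  0 0 0 0 0
After step 4: ants at (0,1),(1,1)
  0 4 0 0 0
  0 7 0 0 0
  0 0 0 0 0
  0 0 0 0 0
  0 0 0 0 0
After step 5: ants at (1,1),(0,1)
  0 5 0 0 0
  0 8 0 0 0
  0 0 0 0 0
  0 0 0 0 0
  0 0 0 0 0
After step 6: ants at (0,1),(1,1)
  0 6 0 0 0
  0 9 0 0 0
  0 0 0 0 0
  0 0 0 0 0
  0 0 0 0 0

0 6 0 0 0
0 9 0 0 0
0 0 0 0 0
0 0 0 0 0
0 0 0 0 0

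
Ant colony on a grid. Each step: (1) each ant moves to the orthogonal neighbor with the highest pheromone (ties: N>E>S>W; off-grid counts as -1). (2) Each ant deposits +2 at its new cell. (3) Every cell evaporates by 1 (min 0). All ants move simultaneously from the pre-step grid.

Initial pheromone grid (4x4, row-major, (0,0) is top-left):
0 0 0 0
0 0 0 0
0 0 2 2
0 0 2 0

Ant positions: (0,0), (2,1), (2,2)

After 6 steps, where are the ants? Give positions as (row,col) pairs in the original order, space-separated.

Step 1: ant0:(0,0)->E->(0,1) | ant1:(2,1)->E->(2,2) | ant2:(2,2)->E->(2,3)
  grid max=3 at (2,2)
Step 2: ant0:(0,1)->E->(0,2) | ant1:(2,2)->E->(2,3) | ant2:(2,3)->W->(2,2)
  grid max=4 at (2,2)
Step 3: ant0:(0,2)->E->(0,3) | ant1:(2,3)->W->(2,2) | ant2:(2,2)->E->(2,3)
  grid max=5 at (2,2)
Step 4: ant0:(0,3)->S->(1,3) | ant1:(2,2)->E->(2,3) | ant2:(2,3)->W->(2,2)
  grid max=6 at (2,2)
Step 5: ant0:(1,3)->S->(2,3) | ant1:(2,3)->W->(2,2) | ant2:(2,2)->E->(2,3)
  grid max=9 at (2,3)
Step 6: ant0:(2,3)->W->(2,2) | ant1:(2,2)->E->(2,3) | ant2:(2,3)->W->(2,2)
  grid max=10 at (2,2)

(2,2) (2,3) (2,2)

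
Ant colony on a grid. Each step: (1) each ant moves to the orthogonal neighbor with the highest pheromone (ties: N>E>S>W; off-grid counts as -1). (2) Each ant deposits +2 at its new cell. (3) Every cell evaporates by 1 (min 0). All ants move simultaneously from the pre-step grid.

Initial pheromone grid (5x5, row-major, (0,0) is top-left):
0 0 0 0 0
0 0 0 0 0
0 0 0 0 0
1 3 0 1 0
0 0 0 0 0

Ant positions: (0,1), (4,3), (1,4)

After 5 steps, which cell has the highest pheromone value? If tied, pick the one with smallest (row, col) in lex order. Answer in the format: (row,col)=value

Answer: (0,4)=5

Derivation:
Step 1: ant0:(0,1)->E->(0,2) | ant1:(4,3)->N->(3,3) | ant2:(1,4)->N->(0,4)
  grid max=2 at (3,1)
Step 2: ant0:(0,2)->E->(0,3) | ant1:(3,3)->N->(2,3) | ant2:(0,4)->S->(1,4)
  grid max=1 at (0,3)
Step 3: ant0:(0,3)->E->(0,4) | ant1:(2,3)->S->(3,3) | ant2:(1,4)->N->(0,4)
  grid max=3 at (0,4)
Step 4: ant0:(0,4)->S->(1,4) | ant1:(3,3)->N->(2,3) | ant2:(0,4)->S->(1,4)
  grid max=3 at (1,4)
Step 5: ant0:(1,4)->N->(0,4) | ant1:(2,3)->S->(3,3) | ant2:(1,4)->N->(0,4)
  grid max=5 at (0,4)
Final grid:
  0 0 0 0 5
  0 0 0 0 2
  0 0 0 0 0
  0 0 0 2 0
  0 0 0 0 0
Max pheromone 5 at (0,4)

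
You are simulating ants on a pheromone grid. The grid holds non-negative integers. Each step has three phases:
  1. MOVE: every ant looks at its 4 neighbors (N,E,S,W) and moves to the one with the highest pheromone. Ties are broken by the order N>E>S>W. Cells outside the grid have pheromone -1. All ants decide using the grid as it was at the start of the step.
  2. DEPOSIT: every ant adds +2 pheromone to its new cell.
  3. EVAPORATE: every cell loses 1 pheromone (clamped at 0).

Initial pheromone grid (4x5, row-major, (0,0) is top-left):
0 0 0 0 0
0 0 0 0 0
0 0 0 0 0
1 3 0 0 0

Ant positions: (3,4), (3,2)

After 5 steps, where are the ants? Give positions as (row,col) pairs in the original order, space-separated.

Step 1: ant0:(3,4)->N->(2,4) | ant1:(3,2)->W->(3,1)
  grid max=4 at (3,1)
Step 2: ant0:(2,4)->N->(1,4) | ant1:(3,1)->N->(2,1)
  grid max=3 at (3,1)
Step 3: ant0:(1,4)->N->(0,4) | ant1:(2,1)->S->(3,1)
  grid max=4 at (3,1)
Step 4: ant0:(0,4)->S->(1,4) | ant1:(3,1)->N->(2,1)
  grid max=3 at (3,1)
Step 5: ant0:(1,4)->N->(0,4) | ant1:(2,1)->S->(3,1)
  grid max=4 at (3,1)

(0,4) (3,1)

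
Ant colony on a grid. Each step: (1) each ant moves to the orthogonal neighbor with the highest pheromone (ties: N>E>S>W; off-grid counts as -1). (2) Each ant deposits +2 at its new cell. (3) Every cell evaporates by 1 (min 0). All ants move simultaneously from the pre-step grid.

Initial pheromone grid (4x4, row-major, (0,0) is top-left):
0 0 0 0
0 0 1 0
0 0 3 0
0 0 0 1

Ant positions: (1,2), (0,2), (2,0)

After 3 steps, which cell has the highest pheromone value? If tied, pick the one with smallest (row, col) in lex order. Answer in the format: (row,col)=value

Answer: (2,2)=6

Derivation:
Step 1: ant0:(1,2)->S->(2,2) | ant1:(0,2)->S->(1,2) | ant2:(2,0)->N->(1,0)
  grid max=4 at (2,2)
Step 2: ant0:(2,2)->N->(1,2) | ant1:(1,2)->S->(2,2) | ant2:(1,0)->N->(0,0)
  grid max=5 at (2,2)
Step 3: ant0:(1,2)->S->(2,2) | ant1:(2,2)->N->(1,2) | ant2:(0,0)->E->(0,1)
  grid max=6 at (2,2)
Final grid:
  0 1 0 0
  0 0 4 0
  0 0 6 0
  0 0 0 0
Max pheromone 6 at (2,2)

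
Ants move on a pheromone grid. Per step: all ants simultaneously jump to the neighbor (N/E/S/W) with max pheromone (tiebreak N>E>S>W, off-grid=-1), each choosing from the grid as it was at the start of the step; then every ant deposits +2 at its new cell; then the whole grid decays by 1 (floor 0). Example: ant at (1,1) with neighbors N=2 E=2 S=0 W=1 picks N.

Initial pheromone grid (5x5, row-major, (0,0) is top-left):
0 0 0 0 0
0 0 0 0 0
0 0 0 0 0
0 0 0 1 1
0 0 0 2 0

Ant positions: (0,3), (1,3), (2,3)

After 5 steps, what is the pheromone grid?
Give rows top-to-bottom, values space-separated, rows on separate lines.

After step 1: ants at (0,4),(0,3),(3,3)
  0 0 0 1 1
  0 0 0 0 0
  0 0 0 0 0
  0 0 0 2 0
  0 0 0 1 0
After step 2: ants at (0,3),(0,4),(4,3)
  0 0 0 2 2
  0 0 0 0 0
  0 0 0 0 0
  0 0 0 1 0
  0 0 0 2 0
After step 3: ants at (0,4),(0,3),(3,3)
  0 0 0 3 3
  0 0 0 0 0
  0 0 0 0 0
  0 0 0 2 0
  0 0 0 1 0
After step 4: ants at (0,3),(0,4),(4,3)
  0 0 0 4 4
  0 0 0 0 0
  0 0 0 0 0
  0 0 0 1 0
  0 0 0 2 0
After step 5: ants at (0,4),(0,3),(3,3)
  0 0 0 5 5
  0 0 0 0 0
  0 0 0 0 0
  0 0 0 2 0
  0 0 0 1 0

0 0 0 5 5
0 0 0 0 0
0 0 0 0 0
0 0 0 2 0
0 0 0 1 0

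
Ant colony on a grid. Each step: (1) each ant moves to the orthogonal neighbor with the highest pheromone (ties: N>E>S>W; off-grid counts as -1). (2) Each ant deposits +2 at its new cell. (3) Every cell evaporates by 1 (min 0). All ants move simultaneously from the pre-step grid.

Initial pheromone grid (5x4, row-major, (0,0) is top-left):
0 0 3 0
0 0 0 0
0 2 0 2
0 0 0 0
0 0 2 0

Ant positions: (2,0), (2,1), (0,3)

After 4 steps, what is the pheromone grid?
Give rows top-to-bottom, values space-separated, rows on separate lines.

After step 1: ants at (2,1),(1,1),(0,2)
  0 0 4 0
  0 1 0 0
  0 3 0 1
  0 0 0 0
  0 0 1 0
After step 2: ants at (1,1),(2,1),(0,3)
  0 0 3 1
  0 2 0 0
  0 4 0 0
  0 0 0 0
  0 0 0 0
After step 3: ants at (2,1),(1,1),(0,2)
  0 0 4 0
  0 3 0 0
  0 5 0 0
  0 0 0 0
  0 0 0 0
After step 4: ants at (1,1),(2,1),(0,3)
  0 0 3 1
  0 4 0 0
  0 6 0 0
  0 0 0 0
  0 0 0 0

0 0 3 1
0 4 0 0
0 6 0 0
0 0 0 0
0 0 0 0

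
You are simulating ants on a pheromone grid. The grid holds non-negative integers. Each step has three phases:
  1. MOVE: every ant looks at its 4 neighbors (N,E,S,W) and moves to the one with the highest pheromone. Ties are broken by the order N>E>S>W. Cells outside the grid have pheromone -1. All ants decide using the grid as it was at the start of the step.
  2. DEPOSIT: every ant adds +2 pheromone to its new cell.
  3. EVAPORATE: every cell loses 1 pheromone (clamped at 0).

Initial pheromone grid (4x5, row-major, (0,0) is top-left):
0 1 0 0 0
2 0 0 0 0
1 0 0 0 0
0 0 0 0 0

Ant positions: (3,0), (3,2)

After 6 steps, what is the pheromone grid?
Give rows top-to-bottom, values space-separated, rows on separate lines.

After step 1: ants at (2,0),(2,2)
  0 0 0 0 0
  1 0 0 0 0
  2 0 1 0 0
  0 0 0 0 0
After step 2: ants at (1,0),(1,2)
  0 0 0 0 0
  2 0 1 0 0
  1 0 0 0 0
  0 0 0 0 0
After step 3: ants at (2,0),(0,2)
  0 0 1 0 0
  1 0 0 0 0
  2 0 0 0 0
  0 0 0 0 0
After step 4: ants at (1,0),(0,3)
  0 0 0 1 0
  2 0 0 0 0
  1 0 0 0 0
  0 0 0 0 0
After step 5: ants at (2,0),(0,4)
  0 0 0 0 1
  1 0 0 0 0
  2 0 0 0 0
  0 0 0 0 0
After step 6: ants at (1,0),(1,4)
  0 0 0 0 0
  2 0 0 0 1
  1 0 0 0 0
  0 0 0 0 0

0 0 0 0 0
2 0 0 0 1
1 0 0 0 0
0 0 0 0 0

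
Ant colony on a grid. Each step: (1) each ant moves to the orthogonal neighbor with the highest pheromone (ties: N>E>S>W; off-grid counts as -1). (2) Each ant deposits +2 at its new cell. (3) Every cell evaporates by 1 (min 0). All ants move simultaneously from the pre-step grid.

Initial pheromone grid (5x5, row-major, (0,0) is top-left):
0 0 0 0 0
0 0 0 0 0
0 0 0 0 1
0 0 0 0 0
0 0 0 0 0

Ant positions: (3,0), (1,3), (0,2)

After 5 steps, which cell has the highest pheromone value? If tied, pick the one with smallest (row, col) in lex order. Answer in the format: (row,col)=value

Step 1: ant0:(3,0)->N->(2,0) | ant1:(1,3)->N->(0,3) | ant2:(0,2)->E->(0,3)
  grid max=3 at (0,3)
Step 2: ant0:(2,0)->N->(1,0) | ant1:(0,3)->E->(0,4) | ant2:(0,3)->E->(0,4)
  grid max=3 at (0,4)
Step 3: ant0:(1,0)->N->(0,0) | ant1:(0,4)->W->(0,3) | ant2:(0,4)->W->(0,3)
  grid max=5 at (0,3)
Step 4: ant0:(0,0)->E->(0,1) | ant1:(0,3)->E->(0,4) | ant2:(0,3)->E->(0,4)
  grid max=5 at (0,4)
Step 5: ant0:(0,1)->E->(0,2) | ant1:(0,4)->W->(0,3) | ant2:(0,4)->W->(0,3)
  grid max=7 at (0,3)
Final grid:
  0 0 1 7 4
  0 0 0 0 0
  0 0 0 0 0
  0 0 0 0 0
  0 0 0 0 0
Max pheromone 7 at (0,3)

Answer: (0,3)=7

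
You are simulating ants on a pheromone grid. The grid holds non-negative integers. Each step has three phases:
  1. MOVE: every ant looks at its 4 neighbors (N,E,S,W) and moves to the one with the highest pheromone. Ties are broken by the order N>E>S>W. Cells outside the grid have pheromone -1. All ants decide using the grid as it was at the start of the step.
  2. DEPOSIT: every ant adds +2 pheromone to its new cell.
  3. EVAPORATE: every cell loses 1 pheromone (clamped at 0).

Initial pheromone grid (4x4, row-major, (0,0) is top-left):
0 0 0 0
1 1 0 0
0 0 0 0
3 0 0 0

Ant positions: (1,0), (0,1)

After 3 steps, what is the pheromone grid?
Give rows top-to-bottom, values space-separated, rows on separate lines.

After step 1: ants at (1,1),(1,1)
  0 0 0 0
  0 4 0 0
  0 0 0 0
  2 0 0 0
After step 2: ants at (0,1),(0,1)
  0 3 0 0
  0 3 0 0
  0 0 0 0
  1 0 0 0
After step 3: ants at (1,1),(1,1)
  0 2 0 0
  0 6 0 0
  0 0 0 0
  0 0 0 0

0 2 0 0
0 6 0 0
0 0 0 0
0 0 0 0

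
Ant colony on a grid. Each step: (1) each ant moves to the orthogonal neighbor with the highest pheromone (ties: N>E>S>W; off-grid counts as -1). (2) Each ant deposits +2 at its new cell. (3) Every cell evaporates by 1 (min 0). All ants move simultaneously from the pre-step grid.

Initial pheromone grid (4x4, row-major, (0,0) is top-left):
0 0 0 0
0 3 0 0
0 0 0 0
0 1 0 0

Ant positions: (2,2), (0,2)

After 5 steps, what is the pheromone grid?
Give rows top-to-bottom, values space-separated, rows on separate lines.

After step 1: ants at (1,2),(0,3)
  0 0 0 1
  0 2 1 0
  0 0 0 0
  0 0 0 0
After step 2: ants at (1,1),(1,3)
  0 0 0 0
  0 3 0 1
  0 0 0 0
  0 0 0 0
After step 3: ants at (0,1),(0,3)
  0 1 0 1
  0 2 0 0
  0 0 0 0
  0 0 0 0
After step 4: ants at (1,1),(1,3)
  0 0 0 0
  0 3 0 1
  0 0 0 0
  0 0 0 0
After step 5: ants at (0,1),(0,3)
  0 1 0 1
  0 2 0 0
  0 0 0 0
  0 0 0 0

0 1 0 1
0 2 0 0
0 0 0 0
0 0 0 0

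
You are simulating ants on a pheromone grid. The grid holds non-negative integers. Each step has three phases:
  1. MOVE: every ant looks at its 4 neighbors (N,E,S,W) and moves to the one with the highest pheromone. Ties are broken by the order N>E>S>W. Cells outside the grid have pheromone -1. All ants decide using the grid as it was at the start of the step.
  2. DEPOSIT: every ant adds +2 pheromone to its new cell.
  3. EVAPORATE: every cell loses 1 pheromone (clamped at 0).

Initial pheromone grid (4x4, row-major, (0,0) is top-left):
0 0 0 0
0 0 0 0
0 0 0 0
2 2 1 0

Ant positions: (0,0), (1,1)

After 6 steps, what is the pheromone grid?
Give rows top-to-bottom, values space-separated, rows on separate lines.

After step 1: ants at (0,1),(0,1)
  0 3 0 0
  0 0 0 0
  0 0 0 0
  1 1 0 0
After step 2: ants at (0,2),(0,2)
  0 2 3 0
  0 0 0 0
  0 0 0 0
  0 0 0 0
After step 3: ants at (0,1),(0,1)
  0 5 2 0
  0 0 0 0
  0 0 0 0
  0 0 0 0
After step 4: ants at (0,2),(0,2)
  0 4 5 0
  0 0 0 0
  0 0 0 0
  0 0 0 0
After step 5: ants at (0,1),(0,1)
  0 7 4 0
  0 0 0 0
  0 0 0 0
  0 0 0 0
After step 6: ants at (0,2),(0,2)
  0 6 7 0
  0 0 0 0
  0 0 0 0
  0 0 0 0

0 6 7 0
0 0 0 0
0 0 0 0
0 0 0 0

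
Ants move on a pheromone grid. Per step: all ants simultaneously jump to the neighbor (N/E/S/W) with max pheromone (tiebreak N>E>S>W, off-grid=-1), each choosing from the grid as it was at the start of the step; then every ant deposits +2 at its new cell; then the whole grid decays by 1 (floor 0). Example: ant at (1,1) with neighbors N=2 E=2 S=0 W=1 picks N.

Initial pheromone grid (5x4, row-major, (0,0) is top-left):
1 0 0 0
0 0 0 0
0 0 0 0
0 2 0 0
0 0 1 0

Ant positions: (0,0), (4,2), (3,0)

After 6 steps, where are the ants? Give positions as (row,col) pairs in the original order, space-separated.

Step 1: ant0:(0,0)->E->(0,1) | ant1:(4,2)->N->(3,2) | ant2:(3,0)->E->(3,1)
  grid max=3 at (3,1)
Step 2: ant0:(0,1)->E->(0,2) | ant1:(3,2)->W->(3,1) | ant2:(3,1)->E->(3,2)
  grid max=4 at (3,1)
Step 3: ant0:(0,2)->E->(0,3) | ant1:(3,1)->E->(3,2) | ant2:(3,2)->W->(3,1)
  grid max=5 at (3,1)
Step 4: ant0:(0,3)->S->(1,3) | ant1:(3,2)->W->(3,1) | ant2:(3,1)->E->(3,2)
  grid max=6 at (3,1)
Step 5: ant0:(1,3)->N->(0,3) | ant1:(3,1)->E->(3,2) | ant2:(3,2)->W->(3,1)
  grid max=7 at (3,1)
Step 6: ant0:(0,3)->S->(1,3) | ant1:(3,2)->W->(3,1) | ant2:(3,1)->E->(3,2)
  grid max=8 at (3,1)

(1,3) (3,1) (3,2)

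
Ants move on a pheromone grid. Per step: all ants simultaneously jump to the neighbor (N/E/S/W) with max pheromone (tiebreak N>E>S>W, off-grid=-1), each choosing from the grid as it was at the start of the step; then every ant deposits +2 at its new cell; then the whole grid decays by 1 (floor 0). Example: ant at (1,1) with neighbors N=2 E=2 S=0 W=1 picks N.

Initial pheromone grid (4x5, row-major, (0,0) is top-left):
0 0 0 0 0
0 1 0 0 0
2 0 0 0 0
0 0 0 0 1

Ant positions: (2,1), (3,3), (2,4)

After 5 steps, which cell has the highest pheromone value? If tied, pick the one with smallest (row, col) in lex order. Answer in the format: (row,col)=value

Step 1: ant0:(2,1)->W->(2,0) | ant1:(3,3)->E->(3,4) | ant2:(2,4)->S->(3,4)
  grid max=4 at (3,4)
Step 2: ant0:(2,0)->N->(1,0) | ant1:(3,4)->N->(2,4) | ant2:(3,4)->N->(2,4)
  grid max=3 at (2,4)
Step 3: ant0:(1,0)->S->(2,0) | ant1:(2,4)->S->(3,4) | ant2:(2,4)->S->(3,4)
  grid max=6 at (3,4)
Step 4: ant0:(2,0)->N->(1,0) | ant1:(3,4)->N->(2,4) | ant2:(3,4)->N->(2,4)
  grid max=5 at (2,4)
Step 5: ant0:(1,0)->S->(2,0) | ant1:(2,4)->S->(3,4) | ant2:(2,4)->S->(3,4)
  grid max=8 at (3,4)
Final grid:
  0 0 0 0 0
  0 0 0 0 0
  3 0 0 0 4
  0 0 0 0 8
Max pheromone 8 at (3,4)

Answer: (3,4)=8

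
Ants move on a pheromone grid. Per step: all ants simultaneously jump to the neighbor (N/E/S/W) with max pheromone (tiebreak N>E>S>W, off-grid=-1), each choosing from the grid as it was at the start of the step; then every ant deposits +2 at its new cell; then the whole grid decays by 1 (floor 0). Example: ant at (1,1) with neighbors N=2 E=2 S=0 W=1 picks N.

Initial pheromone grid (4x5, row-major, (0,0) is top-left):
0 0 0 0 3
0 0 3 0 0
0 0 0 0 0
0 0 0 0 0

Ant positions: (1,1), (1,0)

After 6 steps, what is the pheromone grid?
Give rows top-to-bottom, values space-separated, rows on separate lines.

After step 1: ants at (1,2),(0,0)
  1 0 0 0 2
  0 0 4 0 0
  0 0 0 0 0
  0 0 0 0 0
After step 2: ants at (0,2),(0,1)
  0 1 1 0 1
  0 0 3 0 0
  0 0 0 0 0
  0 0 0 0 0
After step 3: ants at (1,2),(0,2)
  0 0 2 0 0
  0 0 4 0 0
  0 0 0 0 0
  0 0 0 0 0
After step 4: ants at (0,2),(1,2)
  0 0 3 0 0
  0 0 5 0 0
  0 0 0 0 0
  0 0 0 0 0
After step 5: ants at (1,2),(0,2)
  0 0 4 0 0
  0 0 6 0 0
  0 0 0 0 0
  0 0 0 0 0
After step 6: ants at (0,2),(1,2)
  0 0 5 0 0
  0 0 7 0 0
  0 0 0 0 0
  0 0 0 0 0

0 0 5 0 0
0 0 7 0 0
0 0 0 0 0
0 0 0 0 0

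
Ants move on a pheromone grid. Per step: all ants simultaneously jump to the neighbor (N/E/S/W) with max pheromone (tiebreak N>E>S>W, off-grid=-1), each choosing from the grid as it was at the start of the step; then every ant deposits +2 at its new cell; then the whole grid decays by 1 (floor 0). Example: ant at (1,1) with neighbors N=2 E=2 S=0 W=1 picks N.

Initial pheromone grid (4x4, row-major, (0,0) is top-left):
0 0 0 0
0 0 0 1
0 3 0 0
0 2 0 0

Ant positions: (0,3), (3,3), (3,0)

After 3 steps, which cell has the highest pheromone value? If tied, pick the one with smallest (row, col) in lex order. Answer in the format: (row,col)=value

Step 1: ant0:(0,3)->S->(1,3) | ant1:(3,3)->N->(2,3) | ant2:(3,0)->E->(3,1)
  grid max=3 at (3,1)
Step 2: ant0:(1,3)->S->(2,3) | ant1:(2,3)->N->(1,3) | ant2:(3,1)->N->(2,1)
  grid max=3 at (1,3)
Step 3: ant0:(2,3)->N->(1,3) | ant1:(1,3)->S->(2,3) | ant2:(2,1)->S->(3,1)
  grid max=4 at (1,3)
Final grid:
  0 0 0 0
  0 0 0 4
  0 2 0 3
  0 3 0 0
Max pheromone 4 at (1,3)

Answer: (1,3)=4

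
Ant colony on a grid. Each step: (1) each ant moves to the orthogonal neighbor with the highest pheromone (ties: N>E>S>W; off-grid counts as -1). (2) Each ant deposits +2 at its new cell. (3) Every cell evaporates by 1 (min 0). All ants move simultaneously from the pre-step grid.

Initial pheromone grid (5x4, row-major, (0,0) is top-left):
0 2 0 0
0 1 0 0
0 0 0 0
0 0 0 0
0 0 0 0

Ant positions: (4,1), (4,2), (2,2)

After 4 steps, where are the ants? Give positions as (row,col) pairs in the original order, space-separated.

Step 1: ant0:(4,1)->N->(3,1) | ant1:(4,2)->N->(3,2) | ant2:(2,2)->N->(1,2)
  grid max=1 at (0,1)
Step 2: ant0:(3,1)->E->(3,2) | ant1:(3,2)->W->(3,1) | ant2:(1,2)->N->(0,2)
  grid max=2 at (3,1)
Step 3: ant0:(3,2)->W->(3,1) | ant1:(3,1)->E->(3,2) | ant2:(0,2)->E->(0,3)
  grid max=3 at (3,1)
Step 4: ant0:(3,1)->E->(3,2) | ant1:(3,2)->W->(3,1) | ant2:(0,3)->S->(1,3)
  grid max=4 at (3,1)

(3,2) (3,1) (1,3)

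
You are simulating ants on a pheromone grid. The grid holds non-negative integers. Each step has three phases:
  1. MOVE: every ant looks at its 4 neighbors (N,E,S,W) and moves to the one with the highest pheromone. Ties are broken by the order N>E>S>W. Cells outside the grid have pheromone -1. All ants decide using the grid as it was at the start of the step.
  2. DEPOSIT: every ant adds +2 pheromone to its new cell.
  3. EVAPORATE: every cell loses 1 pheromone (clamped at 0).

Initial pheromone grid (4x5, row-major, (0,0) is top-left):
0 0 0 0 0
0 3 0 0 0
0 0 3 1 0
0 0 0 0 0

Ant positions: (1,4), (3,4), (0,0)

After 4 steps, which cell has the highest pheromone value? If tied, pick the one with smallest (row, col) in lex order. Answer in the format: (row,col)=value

Step 1: ant0:(1,4)->N->(0,4) | ant1:(3,4)->N->(2,4) | ant2:(0,0)->E->(0,1)
  grid max=2 at (1,1)
Step 2: ant0:(0,4)->S->(1,4) | ant1:(2,4)->N->(1,4) | ant2:(0,1)->S->(1,1)
  grid max=3 at (1,1)
Step 3: ant0:(1,4)->N->(0,4) | ant1:(1,4)->N->(0,4) | ant2:(1,1)->N->(0,1)
  grid max=3 at (0,4)
Step 4: ant0:(0,4)->S->(1,4) | ant1:(0,4)->S->(1,4) | ant2:(0,1)->S->(1,1)
  grid max=5 at (1,4)
Final grid:
  0 0 0 0 2
  0 3 0 0 5
  0 0 0 0 0
  0 0 0 0 0
Max pheromone 5 at (1,4)

Answer: (1,4)=5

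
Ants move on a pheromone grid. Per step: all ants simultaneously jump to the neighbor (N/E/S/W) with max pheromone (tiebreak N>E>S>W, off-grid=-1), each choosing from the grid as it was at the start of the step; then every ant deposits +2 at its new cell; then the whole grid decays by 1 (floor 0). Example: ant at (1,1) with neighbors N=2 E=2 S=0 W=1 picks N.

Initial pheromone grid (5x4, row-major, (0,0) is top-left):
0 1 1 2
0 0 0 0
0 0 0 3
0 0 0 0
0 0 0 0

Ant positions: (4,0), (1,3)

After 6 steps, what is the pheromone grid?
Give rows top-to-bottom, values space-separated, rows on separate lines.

After step 1: ants at (3,0),(2,3)
  0 0 0 1
  0 0 0 0
  0 0 0 4
  1 0 0 0
  0 0 0 0
After step 2: ants at (2,0),(1,3)
  0 0 0 0
  0 0 0 1
  1 0 0 3
  0 0 0 0
  0 0 0 0
After step 3: ants at (1,0),(2,3)
  0 0 0 0
  1 0 0 0
  0 0 0 4
  0 0 0 0
  0 0 0 0
After step 4: ants at (0,0),(1,3)
  1 0 0 0
  0 0 0 1
  0 0 0 3
  0 0 0 0
  0 0 0 0
After step 5: ants at (0,1),(2,3)
  0 1 0 0
  0 0 0 0
  0 0 0 4
  0 0 0 0
  0 0 0 0
After step 6: ants at (0,2),(1,3)
  0 0 1 0
  0 0 0 1
  0 0 0 3
  0 0 0 0
  0 0 0 0

0 0 1 0
0 0 0 1
0 0 0 3
0 0 0 0
0 0 0 0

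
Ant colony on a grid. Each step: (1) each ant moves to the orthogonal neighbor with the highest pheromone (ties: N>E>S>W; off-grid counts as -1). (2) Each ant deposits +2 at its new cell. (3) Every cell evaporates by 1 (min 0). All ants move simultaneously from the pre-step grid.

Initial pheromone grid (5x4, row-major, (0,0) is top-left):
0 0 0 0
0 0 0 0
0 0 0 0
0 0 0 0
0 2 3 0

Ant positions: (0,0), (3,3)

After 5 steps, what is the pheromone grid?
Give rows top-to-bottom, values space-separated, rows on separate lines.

After step 1: ants at (0,1),(2,3)
  0 1 0 0
  0 0 0 0
  0 0 0 1
  0 0 0 0
  0 1 2 0
After step 2: ants at (0,2),(1,3)
  0 0 1 0
  0 0 0 1
  0 0 0 0
  0 0 0 0
  0 0 1 0
After step 3: ants at (0,3),(0,3)
  0 0 0 3
  0 0 0 0
  0 0 0 0
  0 0 0 0
  0 0 0 0
After step 4: ants at (1,3),(1,3)
  0 0 0 2
  0 0 0 3
  0 0 0 0
  0 0 0 0
  0 0 0 0
After step 5: ants at (0,3),(0,3)
  0 0 0 5
  0 0 0 2
  0 0 0 0
  0 0 0 0
  0 0 0 0

0 0 0 5
0 0 0 2
0 0 0 0
0 0 0 0
0 0 0 0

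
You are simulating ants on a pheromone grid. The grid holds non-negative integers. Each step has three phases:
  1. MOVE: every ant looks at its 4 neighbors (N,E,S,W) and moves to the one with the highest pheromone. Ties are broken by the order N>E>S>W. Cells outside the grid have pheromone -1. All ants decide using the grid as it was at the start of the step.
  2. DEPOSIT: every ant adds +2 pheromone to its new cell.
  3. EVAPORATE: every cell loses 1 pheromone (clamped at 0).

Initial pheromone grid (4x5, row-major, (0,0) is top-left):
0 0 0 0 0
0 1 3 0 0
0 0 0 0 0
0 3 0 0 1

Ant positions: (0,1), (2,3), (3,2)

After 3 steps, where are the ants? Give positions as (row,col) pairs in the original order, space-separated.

Step 1: ant0:(0,1)->S->(1,1) | ant1:(2,3)->N->(1,3) | ant2:(3,2)->W->(3,1)
  grid max=4 at (3,1)
Step 2: ant0:(1,1)->E->(1,2) | ant1:(1,3)->W->(1,2) | ant2:(3,1)->N->(2,1)
  grid max=5 at (1,2)
Step 3: ant0:(1,2)->W->(1,1) | ant1:(1,2)->W->(1,1) | ant2:(2,1)->S->(3,1)
  grid max=4 at (1,1)

(1,1) (1,1) (3,1)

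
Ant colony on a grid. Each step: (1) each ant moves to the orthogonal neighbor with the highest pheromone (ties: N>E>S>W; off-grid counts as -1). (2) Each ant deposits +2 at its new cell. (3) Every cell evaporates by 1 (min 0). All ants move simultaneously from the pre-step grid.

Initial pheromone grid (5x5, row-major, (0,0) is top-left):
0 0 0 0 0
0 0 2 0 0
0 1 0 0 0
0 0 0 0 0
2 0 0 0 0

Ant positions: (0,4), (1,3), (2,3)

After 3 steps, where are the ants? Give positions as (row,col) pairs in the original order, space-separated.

Step 1: ant0:(0,4)->S->(1,4) | ant1:(1,3)->W->(1,2) | ant2:(2,3)->N->(1,3)
  grid max=3 at (1,2)
Step 2: ant0:(1,4)->W->(1,3) | ant1:(1,2)->E->(1,3) | ant2:(1,3)->W->(1,2)
  grid max=4 at (1,2)
Step 3: ant0:(1,3)->W->(1,2) | ant1:(1,3)->W->(1,2) | ant2:(1,2)->E->(1,3)
  grid max=7 at (1,2)

(1,2) (1,2) (1,3)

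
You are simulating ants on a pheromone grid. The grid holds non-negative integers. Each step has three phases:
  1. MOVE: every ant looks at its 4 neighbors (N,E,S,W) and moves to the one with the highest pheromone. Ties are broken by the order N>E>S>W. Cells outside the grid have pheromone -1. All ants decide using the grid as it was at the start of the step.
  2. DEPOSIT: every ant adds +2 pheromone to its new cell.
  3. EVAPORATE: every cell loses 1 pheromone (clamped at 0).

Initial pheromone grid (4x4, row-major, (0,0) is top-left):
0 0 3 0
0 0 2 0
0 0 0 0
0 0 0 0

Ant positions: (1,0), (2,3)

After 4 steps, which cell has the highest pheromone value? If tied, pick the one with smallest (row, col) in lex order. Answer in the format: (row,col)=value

Answer: (1,2)=4

Derivation:
Step 1: ant0:(1,0)->N->(0,0) | ant1:(2,3)->N->(1,3)
  grid max=2 at (0,2)
Step 2: ant0:(0,0)->E->(0,1) | ant1:(1,3)->W->(1,2)
  grid max=2 at (1,2)
Step 3: ant0:(0,1)->E->(0,2) | ant1:(1,2)->N->(0,2)
  grid max=4 at (0,2)
Step 4: ant0:(0,2)->S->(1,2) | ant1:(0,2)->S->(1,2)
  grid max=4 at (1,2)
Final grid:
  0 0 3 0
  0 0 4 0
  0 0 0 0
  0 0 0 0
Max pheromone 4 at (1,2)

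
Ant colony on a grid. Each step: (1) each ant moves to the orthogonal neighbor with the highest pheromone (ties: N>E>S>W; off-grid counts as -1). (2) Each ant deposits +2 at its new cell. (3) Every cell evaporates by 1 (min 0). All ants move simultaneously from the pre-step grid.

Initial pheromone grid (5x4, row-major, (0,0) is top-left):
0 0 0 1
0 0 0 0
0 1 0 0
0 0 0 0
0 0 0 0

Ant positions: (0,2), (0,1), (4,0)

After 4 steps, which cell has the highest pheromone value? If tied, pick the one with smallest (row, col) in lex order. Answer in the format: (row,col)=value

Step 1: ant0:(0,2)->E->(0,3) | ant1:(0,1)->E->(0,2) | ant2:(4,0)->N->(3,0)
  grid max=2 at (0,3)
Step 2: ant0:(0,3)->W->(0,2) | ant1:(0,2)->E->(0,3) | ant2:(3,0)->N->(2,0)
  grid max=3 at (0,3)
Step 3: ant0:(0,2)->E->(0,3) | ant1:(0,3)->W->(0,2) | ant2:(2,0)->N->(1,0)
  grid max=4 at (0,3)
Step 4: ant0:(0,3)->W->(0,2) | ant1:(0,2)->E->(0,3) | ant2:(1,0)->N->(0,0)
  grid max=5 at (0,3)
Final grid:
  1 0 4 5
  0 0 0 0
  0 0 0 0
  0 0 0 0
  0 0 0 0
Max pheromone 5 at (0,3)

Answer: (0,3)=5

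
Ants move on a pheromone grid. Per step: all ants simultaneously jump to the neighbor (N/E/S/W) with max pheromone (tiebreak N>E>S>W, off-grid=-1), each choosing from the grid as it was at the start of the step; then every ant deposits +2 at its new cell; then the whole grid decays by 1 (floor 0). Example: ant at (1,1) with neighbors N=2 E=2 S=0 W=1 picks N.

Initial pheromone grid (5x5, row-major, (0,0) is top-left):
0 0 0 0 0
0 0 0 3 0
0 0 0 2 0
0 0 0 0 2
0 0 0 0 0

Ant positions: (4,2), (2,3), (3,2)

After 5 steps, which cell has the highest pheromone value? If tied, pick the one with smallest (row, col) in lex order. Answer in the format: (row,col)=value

Step 1: ant0:(4,2)->N->(3,2) | ant1:(2,3)->N->(1,3) | ant2:(3,2)->N->(2,2)
  grid max=4 at (1,3)
Step 2: ant0:(3,2)->N->(2,2) | ant1:(1,3)->S->(2,3) | ant2:(2,2)->E->(2,3)
  grid max=4 at (2,3)
Step 3: ant0:(2,2)->E->(2,3) | ant1:(2,3)->N->(1,3) | ant2:(2,3)->N->(1,3)
  grid max=6 at (1,3)
Step 4: ant0:(2,3)->N->(1,3) | ant1:(1,3)->S->(2,3) | ant2:(1,3)->S->(2,3)
  grid max=8 at (2,3)
Step 5: ant0:(1,3)->S->(2,3) | ant1:(2,3)->N->(1,3) | ant2:(2,3)->N->(1,3)
  grid max=10 at (1,3)
Final grid:
  0 0 0 0 0
  0 0 0 10 0
  0 0 0 9 0
  0 0 0 0 0
  0 0 0 0 0
Max pheromone 10 at (1,3)

Answer: (1,3)=10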